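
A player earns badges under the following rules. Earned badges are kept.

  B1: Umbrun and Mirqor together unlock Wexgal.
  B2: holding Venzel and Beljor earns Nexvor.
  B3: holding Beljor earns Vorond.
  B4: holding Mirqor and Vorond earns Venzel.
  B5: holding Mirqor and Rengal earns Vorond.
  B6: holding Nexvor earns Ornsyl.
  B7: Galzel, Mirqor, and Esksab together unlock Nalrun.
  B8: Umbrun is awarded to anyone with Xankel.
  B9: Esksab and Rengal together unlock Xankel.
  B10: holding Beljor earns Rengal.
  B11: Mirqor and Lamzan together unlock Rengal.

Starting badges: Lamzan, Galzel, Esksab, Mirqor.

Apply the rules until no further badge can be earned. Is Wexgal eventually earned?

With Mirqor and Lamzan, Rengal is earned (B11).
With Esksab and Rengal, Xankel is earned (B9).
With Xankel, Umbrun is earned (B8).
With Umbrun and Mirqor, Wexgal is earned (B1).

Yes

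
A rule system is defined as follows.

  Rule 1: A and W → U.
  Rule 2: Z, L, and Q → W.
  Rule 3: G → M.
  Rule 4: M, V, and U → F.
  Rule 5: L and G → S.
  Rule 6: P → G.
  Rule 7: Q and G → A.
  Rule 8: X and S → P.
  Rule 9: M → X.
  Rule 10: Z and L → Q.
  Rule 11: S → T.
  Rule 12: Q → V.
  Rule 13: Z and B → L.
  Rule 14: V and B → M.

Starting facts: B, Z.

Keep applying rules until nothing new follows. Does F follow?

F would need M, V, and U (Rule 4), but U is never established.

No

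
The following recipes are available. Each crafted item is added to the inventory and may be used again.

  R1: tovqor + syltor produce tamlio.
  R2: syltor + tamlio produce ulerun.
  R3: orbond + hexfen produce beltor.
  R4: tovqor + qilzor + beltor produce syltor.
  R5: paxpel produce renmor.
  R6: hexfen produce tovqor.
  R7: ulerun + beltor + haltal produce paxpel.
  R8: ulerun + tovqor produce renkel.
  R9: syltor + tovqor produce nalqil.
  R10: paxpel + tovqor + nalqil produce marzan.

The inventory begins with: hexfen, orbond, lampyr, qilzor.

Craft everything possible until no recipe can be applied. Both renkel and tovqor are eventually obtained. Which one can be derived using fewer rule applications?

tovqor

tovqor: hexfen → tovqor (R6). [1 rule application]
renkel: orbond + hexfen → beltor (R3). Using R6, hexfen makes tovqor. tovqor + qilzor + beltor → syltor (R4). Using R1, tovqor and syltor make tamlio. syltor + tamlio → ulerun (R2). ulerun + tovqor → renkel (R8). [6 rule applications]
tovqor needs fewer.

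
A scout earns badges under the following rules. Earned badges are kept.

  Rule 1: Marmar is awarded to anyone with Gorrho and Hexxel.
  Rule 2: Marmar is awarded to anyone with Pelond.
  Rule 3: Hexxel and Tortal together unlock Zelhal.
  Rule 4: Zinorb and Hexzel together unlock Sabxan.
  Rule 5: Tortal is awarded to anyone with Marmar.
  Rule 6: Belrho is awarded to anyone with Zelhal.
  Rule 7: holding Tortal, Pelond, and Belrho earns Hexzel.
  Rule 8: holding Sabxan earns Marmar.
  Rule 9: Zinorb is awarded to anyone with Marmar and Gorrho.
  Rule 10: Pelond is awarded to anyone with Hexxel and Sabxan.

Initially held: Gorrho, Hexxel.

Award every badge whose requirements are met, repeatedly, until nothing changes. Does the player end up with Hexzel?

No

Hexzel would need Tortal, Pelond, and Belrho (Rule 7), but Pelond is never earned.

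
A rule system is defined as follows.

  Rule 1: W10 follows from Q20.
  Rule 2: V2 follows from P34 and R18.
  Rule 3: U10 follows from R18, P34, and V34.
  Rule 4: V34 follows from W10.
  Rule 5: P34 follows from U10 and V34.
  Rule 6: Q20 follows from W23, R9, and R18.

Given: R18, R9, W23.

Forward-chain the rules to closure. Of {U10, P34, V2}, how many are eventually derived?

0

U10 would need R18, P34, and V34 (Rule 3), but P34 is never established.
P34 would need U10 and V34 (Rule 5), but U10 is never established.
V2 would need P34 and R18 (Rule 2), but P34 is never established.
None of the 3 are reached.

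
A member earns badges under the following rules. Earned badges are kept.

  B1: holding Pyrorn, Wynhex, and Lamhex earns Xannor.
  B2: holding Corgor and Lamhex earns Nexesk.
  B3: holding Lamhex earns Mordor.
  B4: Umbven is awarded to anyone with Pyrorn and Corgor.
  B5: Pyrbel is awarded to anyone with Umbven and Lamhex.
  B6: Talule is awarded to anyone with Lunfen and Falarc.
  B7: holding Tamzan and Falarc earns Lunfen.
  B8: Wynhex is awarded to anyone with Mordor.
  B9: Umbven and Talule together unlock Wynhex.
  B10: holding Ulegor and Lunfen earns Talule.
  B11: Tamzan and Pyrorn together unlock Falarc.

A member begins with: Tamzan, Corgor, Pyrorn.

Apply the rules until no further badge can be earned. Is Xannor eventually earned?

Xannor would need Pyrorn, Wynhex, and Lamhex (B1), but Lamhex is never earned.

No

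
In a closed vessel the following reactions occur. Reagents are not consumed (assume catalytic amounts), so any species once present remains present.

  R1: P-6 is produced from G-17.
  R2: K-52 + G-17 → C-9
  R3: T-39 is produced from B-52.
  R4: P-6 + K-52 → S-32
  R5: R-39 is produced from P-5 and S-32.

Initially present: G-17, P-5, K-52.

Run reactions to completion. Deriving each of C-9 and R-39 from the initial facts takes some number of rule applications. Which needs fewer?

C-9: K-52 and G-17 present → C-9 forms (R2). [1 rule application]
R-39: G-17 present → P-6 forms (R1). P-6 and K-52 present → S-32 forms (R4). P-5 and S-32 present → R-39 forms (R5). [3 rule applications]
C-9 needs fewer.

C-9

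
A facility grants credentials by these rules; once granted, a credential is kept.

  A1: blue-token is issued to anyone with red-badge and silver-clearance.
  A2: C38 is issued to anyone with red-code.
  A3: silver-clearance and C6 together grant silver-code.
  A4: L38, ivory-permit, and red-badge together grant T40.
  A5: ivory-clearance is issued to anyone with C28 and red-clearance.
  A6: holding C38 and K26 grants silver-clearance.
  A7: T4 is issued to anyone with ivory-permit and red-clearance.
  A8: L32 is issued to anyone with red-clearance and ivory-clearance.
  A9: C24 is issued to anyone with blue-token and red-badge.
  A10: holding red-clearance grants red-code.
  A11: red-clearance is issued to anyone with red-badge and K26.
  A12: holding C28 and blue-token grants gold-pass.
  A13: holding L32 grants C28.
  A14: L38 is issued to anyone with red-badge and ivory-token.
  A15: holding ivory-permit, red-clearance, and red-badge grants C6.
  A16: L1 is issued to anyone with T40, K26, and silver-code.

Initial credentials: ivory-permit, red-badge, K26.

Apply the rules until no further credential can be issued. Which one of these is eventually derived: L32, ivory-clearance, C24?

Holding red-badge and K26 grants red-clearance (A11).
Holding red-clearance grants red-code (A10).
Holding red-code grants C38 (A2).
Holding C38 and K26 grants silver-clearance (A6).
Holding red-badge and silver-clearance grants blue-token (A1).
Holding blue-token and red-badge grants C24 (A9).
L32 would need red-clearance and ivory-clearance (A8), but ivory-clearance is never granted. ivory-clearance would need C28 and red-clearance (A5), but C28 is never granted.

C24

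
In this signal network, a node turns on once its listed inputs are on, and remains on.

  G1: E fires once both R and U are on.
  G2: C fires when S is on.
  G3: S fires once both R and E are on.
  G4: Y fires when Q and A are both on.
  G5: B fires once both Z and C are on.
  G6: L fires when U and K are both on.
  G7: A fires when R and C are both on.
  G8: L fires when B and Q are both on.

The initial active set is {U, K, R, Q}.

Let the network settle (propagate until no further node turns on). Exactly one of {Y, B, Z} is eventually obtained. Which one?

Y

G1: R and U on → E on.
G3: R and E on → S on.
G2: S on → C on.
R and C are on, so A fires (G7).
Q and A are on, so Y fires (G4).
No rule produces Z, and it is not given. B would need Z and C (G5), but Z never turns on.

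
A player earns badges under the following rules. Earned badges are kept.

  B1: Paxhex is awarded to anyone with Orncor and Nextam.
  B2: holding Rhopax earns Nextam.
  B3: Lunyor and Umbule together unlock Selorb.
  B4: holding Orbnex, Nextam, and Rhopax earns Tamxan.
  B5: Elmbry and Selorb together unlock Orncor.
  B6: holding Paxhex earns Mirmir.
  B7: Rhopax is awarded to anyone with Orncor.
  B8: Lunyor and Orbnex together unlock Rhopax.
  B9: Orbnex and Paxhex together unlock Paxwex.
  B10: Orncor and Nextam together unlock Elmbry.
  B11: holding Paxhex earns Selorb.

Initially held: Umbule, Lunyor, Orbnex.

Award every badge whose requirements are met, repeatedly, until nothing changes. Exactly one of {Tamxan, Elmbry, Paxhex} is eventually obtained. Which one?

Tamxan

With Lunyor and Orbnex, Rhopax is earned (B8).
With Rhopax, Nextam is earned (B2).
With Orbnex, Nextam, and Rhopax, Tamxan is earned (B4).
Paxhex would need Orncor and Nextam (B1), but Orncor is never earned. Elmbry would need Orncor and Nextam (B10), but Orncor is never earned.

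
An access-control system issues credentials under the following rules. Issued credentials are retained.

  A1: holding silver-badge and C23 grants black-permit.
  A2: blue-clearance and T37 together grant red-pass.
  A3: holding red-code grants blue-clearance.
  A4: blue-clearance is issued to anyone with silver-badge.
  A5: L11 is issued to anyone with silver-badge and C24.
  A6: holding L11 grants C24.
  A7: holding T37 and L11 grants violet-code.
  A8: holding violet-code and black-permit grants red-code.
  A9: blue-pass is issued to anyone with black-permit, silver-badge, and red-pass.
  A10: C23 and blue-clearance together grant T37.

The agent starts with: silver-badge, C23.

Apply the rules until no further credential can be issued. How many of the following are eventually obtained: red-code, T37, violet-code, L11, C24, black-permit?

2

Holding silver-badge and C23 grants black-permit (A1).
Holding silver-badge grants blue-clearance (A4).
Holding C23 and blue-clearance grants T37 (A10).
red-code would need violet-code and black-permit (A8), but violet-code is never granted.
T37: reached.
violet-code would need T37 and L11 (A7), but L11 is never granted.
L11 would need silver-badge and C24 (A5), but C24 is never granted.
C24 would need L11 (A6), but L11 is never granted.
black-permit: reached.
Reached: T37 and black-permit — 2 of the 6.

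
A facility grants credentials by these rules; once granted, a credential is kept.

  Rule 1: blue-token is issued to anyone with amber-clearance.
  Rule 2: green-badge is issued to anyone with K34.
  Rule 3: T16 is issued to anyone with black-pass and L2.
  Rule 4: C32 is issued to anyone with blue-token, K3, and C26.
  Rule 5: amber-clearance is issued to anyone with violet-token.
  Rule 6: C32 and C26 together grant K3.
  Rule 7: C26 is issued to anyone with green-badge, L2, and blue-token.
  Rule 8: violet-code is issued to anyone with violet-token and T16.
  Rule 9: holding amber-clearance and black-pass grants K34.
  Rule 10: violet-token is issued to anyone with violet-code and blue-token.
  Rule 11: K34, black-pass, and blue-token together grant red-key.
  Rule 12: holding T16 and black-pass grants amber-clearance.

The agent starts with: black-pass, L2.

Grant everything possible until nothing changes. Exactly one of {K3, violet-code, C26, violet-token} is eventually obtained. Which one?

C26

Holding black-pass and L2 grants T16 (Rule 3).
Holding T16 and black-pass grants amber-clearance (Rule 12).
Holding amber-clearance and black-pass grants K34 (Rule 9).
Holding amber-clearance grants blue-token (Rule 1).
Holding K34 grants green-badge (Rule 2).
Holding green-badge, L2, and blue-token grants C26 (Rule 7).
K3 would need C32 and C26 (Rule 6), but C32 is never granted. violet-token would need violet-code and blue-token (Rule 10), but violet-code is never granted. violet-code would need violet-token and T16 (Rule 8), but violet-token is never granted.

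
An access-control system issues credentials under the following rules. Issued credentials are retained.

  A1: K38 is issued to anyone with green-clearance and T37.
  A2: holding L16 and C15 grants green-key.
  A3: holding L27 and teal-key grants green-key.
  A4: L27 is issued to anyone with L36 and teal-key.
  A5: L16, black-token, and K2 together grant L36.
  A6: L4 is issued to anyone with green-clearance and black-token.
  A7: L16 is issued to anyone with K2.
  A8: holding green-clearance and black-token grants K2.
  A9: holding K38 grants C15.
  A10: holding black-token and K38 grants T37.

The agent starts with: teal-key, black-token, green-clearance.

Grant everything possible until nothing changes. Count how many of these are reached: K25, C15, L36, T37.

Holding green-clearance and black-token grants K2 (A8).
Holding K2 grants L16 (A7).
Holding L16, black-token, and K2 grants L36 (A5).
No rule produces K25, and it is not given.
C15 would need K38 (A9), but K38 is never granted.
L36: reached.
T37 would need black-token and K38 (A10), but K38 is never granted.
Reached: L36 — 1 of the 4.

1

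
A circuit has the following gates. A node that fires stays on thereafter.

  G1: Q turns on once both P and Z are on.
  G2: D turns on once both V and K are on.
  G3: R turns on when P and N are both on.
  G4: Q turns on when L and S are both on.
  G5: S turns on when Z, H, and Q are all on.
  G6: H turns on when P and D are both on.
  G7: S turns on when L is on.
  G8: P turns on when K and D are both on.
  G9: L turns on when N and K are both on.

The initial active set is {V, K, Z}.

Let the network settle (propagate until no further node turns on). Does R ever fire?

R would need P and N (G3), but N never turns on.

No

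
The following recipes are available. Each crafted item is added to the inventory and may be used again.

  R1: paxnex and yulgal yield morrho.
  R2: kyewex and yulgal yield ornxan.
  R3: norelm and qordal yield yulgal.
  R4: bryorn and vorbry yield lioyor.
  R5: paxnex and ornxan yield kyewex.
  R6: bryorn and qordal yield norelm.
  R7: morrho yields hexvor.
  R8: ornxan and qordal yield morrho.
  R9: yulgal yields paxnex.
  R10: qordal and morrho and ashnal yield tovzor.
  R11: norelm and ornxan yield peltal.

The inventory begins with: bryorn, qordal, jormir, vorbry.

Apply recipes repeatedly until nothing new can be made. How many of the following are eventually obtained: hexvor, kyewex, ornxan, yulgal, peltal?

bryorn and qordal → norelm (R6).
norelm and qordal → yulgal (R3).
yulgal → paxnex (R9).
Using R1, paxnex and yulgal make morrho.
morrho → hexvor (R7).
hexvor: reached.
kyewex would need paxnex and ornxan (R5), but ornxan is never obtained.
ornxan would need kyewex and yulgal (R2), but kyewex is never obtained.
yulgal: reached.
peltal would need norelm and ornxan (R11), but ornxan is never obtained.
Reached: hexvor and yulgal — 2 of the 5.

2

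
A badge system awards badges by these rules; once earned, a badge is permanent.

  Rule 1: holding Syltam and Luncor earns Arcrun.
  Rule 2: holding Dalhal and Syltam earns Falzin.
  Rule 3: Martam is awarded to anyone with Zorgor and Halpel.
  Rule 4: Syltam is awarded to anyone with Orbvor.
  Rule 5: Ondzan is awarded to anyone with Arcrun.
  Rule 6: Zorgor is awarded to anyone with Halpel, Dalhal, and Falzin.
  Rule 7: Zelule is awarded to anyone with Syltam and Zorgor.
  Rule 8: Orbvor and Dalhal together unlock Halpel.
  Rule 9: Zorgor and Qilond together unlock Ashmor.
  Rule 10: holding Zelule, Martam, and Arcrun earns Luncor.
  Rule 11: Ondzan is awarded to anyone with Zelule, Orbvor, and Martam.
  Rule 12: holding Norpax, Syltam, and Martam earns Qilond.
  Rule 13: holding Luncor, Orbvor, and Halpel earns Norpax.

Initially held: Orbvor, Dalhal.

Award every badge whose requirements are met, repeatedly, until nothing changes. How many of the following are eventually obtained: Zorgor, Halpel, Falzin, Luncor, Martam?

4

With Orbvor, Syltam is earned (Rule 4).
With Orbvor and Dalhal, Halpel is earned (Rule 8).
With Dalhal and Syltam, Falzin is earned (Rule 2).
With Halpel, Dalhal, and Falzin, Zorgor is earned (Rule 6).
With Zorgor and Halpel, Martam is earned (Rule 3).
Zorgor: reached.
Halpel: reached.
Falzin: reached.
Luncor would need Zelule, Martam, and Arcrun (Rule 10), but Arcrun is never earned.
Martam: reached.
Reached: Zorgor, Halpel, Falzin, and Martam — 4 of the 5.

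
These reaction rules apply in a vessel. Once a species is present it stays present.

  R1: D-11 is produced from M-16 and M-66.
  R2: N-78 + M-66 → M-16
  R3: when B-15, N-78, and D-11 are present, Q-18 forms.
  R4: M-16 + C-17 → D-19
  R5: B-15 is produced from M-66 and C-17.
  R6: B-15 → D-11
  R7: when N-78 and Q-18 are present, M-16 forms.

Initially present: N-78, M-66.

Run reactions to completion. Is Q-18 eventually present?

No

Q-18 would need B-15, N-78, and D-11 (R3), but B-15 never forms.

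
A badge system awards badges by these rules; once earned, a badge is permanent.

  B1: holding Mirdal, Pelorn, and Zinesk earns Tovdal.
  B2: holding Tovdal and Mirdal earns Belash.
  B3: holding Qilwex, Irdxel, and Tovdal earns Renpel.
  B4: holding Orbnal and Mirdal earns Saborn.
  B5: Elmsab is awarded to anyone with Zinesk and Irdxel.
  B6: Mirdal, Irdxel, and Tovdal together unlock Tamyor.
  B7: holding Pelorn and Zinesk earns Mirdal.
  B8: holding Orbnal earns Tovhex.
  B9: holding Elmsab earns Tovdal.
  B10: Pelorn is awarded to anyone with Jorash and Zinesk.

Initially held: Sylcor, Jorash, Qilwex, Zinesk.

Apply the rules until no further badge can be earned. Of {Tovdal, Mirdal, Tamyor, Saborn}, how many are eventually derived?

2

With Jorash and Zinesk, Pelorn is earned (B10).
With Pelorn and Zinesk, Mirdal is earned (B7).
With Mirdal, Pelorn, and Zinesk, Tovdal is earned (B1).
Tovdal: reached.
Mirdal: reached.
Tamyor would need Mirdal, Irdxel, and Tovdal (B6), but Irdxel is never earned.
Saborn would need Orbnal and Mirdal (B4), but Orbnal is never earned.
Reached: Tovdal and Mirdal — 2 of the 4.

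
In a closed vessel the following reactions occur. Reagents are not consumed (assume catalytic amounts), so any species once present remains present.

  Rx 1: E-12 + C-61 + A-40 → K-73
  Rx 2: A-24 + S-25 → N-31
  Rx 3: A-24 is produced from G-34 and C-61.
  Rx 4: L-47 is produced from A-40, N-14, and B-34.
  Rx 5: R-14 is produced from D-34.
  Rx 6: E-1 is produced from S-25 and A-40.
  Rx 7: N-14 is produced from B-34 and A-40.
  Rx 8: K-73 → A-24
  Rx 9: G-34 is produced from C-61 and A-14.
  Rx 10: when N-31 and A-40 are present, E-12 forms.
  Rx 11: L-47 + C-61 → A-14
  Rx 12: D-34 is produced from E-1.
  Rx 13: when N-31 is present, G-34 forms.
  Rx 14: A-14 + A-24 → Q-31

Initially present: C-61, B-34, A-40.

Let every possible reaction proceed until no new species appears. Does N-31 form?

N-31 would need A-24 and S-25 (Rx 2), but S-25 never forms.

No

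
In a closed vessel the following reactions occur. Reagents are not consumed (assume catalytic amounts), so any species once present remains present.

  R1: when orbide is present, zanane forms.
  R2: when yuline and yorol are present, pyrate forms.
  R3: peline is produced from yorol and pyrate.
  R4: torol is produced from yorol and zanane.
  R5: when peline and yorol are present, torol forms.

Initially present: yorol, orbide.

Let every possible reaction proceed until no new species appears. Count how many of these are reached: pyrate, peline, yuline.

0

pyrate would need yuline and yorol (R2), but yuline never forms.
peline would need yorol and pyrate (R3), but pyrate never forms.
No rule produces yuline, and it is not given.
None of the 3 are reached.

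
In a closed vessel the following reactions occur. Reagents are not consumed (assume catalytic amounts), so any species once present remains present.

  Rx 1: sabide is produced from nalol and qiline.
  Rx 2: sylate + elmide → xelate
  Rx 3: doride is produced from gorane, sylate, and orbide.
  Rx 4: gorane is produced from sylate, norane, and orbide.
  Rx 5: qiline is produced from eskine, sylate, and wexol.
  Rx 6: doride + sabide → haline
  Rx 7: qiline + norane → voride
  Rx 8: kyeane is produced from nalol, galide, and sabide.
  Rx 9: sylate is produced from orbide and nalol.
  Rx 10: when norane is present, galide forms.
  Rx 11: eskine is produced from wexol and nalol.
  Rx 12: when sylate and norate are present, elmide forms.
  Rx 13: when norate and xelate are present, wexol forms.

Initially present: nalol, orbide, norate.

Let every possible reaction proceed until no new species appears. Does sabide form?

Yes

orbide and nalol present → sylate forms (Rx 9).
sylate and norate present → elmide forms (Rx 12).
sylate and elmide present → xelate forms (Rx 2).
norate and xelate present → wexol forms (Rx 13).
wexol and nalol present → eskine forms (Rx 11).
eskine, sylate, and wexol present → qiline forms (Rx 5).
nalol and qiline present → sabide forms (Rx 1).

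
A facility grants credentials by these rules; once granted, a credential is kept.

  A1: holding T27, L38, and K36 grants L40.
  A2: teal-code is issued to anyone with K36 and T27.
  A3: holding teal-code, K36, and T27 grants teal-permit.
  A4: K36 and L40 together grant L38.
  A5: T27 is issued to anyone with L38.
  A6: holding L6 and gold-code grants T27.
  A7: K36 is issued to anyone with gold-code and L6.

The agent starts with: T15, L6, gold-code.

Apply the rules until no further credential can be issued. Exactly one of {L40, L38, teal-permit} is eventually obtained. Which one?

teal-permit

Holding L6 and gold-code grants T27 (A6).
Holding gold-code and L6 grants K36 (A7).
Holding K36 and T27 grants teal-code (A2).
Holding teal-code, K36, and T27 grants teal-permit (A3).
L40 would need T27, L38, and K36 (A1), but L38 is never granted. L38 would need K36 and L40 (A4), but L40 is never granted.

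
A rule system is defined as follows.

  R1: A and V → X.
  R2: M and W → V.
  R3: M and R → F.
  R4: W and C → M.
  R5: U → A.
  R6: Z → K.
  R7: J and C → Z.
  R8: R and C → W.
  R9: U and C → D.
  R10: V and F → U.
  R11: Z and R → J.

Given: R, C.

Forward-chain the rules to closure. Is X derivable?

Yes

From R and C, R8 gives W.
W and C hold, so M follows (R4).
M and R hold, so F follows (R3).
M and W hold, so V follows (R2).
V and F hold, so U follows (R10).
From U, R5 gives A.
From A and V, R1 gives X.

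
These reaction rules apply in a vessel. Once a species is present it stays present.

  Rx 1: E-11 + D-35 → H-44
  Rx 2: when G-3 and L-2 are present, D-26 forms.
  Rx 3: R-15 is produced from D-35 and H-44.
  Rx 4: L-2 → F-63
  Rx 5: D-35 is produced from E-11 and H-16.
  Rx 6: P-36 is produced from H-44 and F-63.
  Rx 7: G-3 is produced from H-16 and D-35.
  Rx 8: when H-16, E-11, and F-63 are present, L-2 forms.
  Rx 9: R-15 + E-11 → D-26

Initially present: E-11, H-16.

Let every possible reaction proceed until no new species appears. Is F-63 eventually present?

F-63 would need L-2 (Rx 4), but L-2 never forms.

No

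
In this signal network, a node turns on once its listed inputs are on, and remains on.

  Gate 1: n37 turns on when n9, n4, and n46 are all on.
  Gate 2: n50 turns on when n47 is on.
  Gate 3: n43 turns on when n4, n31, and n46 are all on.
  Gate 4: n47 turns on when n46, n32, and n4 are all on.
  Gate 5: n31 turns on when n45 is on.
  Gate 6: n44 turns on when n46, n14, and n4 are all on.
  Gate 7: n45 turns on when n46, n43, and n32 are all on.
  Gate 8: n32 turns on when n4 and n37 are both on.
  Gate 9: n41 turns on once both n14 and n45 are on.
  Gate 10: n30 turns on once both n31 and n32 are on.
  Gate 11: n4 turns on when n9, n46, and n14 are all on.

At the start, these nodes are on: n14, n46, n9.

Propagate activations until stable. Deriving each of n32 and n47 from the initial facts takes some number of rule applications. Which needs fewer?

n32

n32: Gate 11: n9, n46, and n14 on → n4 on. n9, n4, and n46 are on, so n37 turns on (Gate 1). n4 and n37 are on, so n32 turns on (Gate 8). [3 rule applications]
n47: n9, n46, and n14 are on, so n4 turns on (Gate 11). Gate 1: n9, n4, and n46 on → n37 on. Gate 8: n4 and n37 on → n32 on. n46, n32, and n4 are on, so n47 turns on (Gate 4). [4 rule applications]
n32 needs fewer.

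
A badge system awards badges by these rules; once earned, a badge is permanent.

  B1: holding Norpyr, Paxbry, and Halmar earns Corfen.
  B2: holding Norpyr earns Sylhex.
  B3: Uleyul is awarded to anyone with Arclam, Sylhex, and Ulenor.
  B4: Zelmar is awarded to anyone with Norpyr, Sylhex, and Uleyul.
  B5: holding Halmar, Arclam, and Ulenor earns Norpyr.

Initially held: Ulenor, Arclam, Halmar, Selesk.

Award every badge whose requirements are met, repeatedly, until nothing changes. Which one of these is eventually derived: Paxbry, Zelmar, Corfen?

Zelmar

With Halmar, Arclam, and Ulenor, Norpyr is earned (B5).
With Norpyr, Sylhex is earned (B2).
With Arclam, Sylhex, and Ulenor, Uleyul is earned (B3).
With Norpyr, Sylhex, and Uleyul, Zelmar is earned (B4).
No rule produces Paxbry, and it is not given. Corfen would need Norpyr, Paxbry, and Halmar (B1), but Paxbry is never earned.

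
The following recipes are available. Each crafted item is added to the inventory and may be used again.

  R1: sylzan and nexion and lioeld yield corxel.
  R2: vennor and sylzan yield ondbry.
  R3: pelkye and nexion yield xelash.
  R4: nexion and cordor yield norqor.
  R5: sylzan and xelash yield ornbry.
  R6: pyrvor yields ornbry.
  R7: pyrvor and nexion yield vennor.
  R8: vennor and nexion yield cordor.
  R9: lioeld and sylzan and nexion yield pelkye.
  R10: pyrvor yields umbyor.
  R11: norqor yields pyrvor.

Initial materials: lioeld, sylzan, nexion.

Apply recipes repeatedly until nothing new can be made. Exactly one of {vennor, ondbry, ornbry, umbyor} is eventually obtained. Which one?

ornbry

Using R9, lioeld, sylzan, and nexion make pelkye.
Using R3, pelkye and nexion make xelash.
Using R5, sylzan and xelash make ornbry.
umbyor would need pyrvor (R10), but pyrvor is never obtained. vennor would need pyrvor and nexion (R7), but pyrvor is never obtained. ondbry would need vennor and sylzan (R2), but vennor is never obtained.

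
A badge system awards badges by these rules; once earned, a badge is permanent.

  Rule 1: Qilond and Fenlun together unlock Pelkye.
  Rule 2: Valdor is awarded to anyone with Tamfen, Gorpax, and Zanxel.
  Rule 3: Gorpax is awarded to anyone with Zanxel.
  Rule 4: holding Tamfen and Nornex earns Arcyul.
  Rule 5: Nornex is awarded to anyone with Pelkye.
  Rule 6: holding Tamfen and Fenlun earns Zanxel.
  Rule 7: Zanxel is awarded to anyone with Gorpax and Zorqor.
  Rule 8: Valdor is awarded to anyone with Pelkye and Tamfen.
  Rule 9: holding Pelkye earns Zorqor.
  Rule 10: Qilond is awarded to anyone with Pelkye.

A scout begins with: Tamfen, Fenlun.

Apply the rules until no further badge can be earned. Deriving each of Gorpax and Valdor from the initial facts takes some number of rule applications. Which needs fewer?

Gorpax

Gorpax: With Tamfen and Fenlun, Zanxel is earned (Rule 6). With Zanxel, Gorpax is earned (Rule 3). [2 rule applications]
Valdor: With Tamfen and Fenlun, Zanxel is earned (Rule 6). With Zanxel, Gorpax is earned (Rule 3). With Tamfen, Gorpax, and Zanxel, Valdor is earned (Rule 2). [3 rule applications]
Gorpax needs fewer.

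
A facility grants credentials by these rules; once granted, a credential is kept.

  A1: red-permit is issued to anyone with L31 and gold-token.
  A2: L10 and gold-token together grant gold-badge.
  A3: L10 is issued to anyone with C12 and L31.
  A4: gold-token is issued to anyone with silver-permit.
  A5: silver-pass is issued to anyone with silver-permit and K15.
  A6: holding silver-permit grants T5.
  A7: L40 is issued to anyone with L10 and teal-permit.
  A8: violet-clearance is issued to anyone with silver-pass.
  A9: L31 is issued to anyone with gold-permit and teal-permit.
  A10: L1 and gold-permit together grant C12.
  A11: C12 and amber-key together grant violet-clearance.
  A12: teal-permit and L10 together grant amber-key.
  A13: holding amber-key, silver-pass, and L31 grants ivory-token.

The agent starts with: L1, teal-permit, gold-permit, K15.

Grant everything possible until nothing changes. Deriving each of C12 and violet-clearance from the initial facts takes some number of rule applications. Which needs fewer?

C12: Holding L1 and gold-permit grants C12 (A10). [1 rule application]
violet-clearance: Holding L1 and gold-permit grants C12 (A10). Holding gold-permit and teal-permit grants L31 (A9). Holding C12 and L31 grants L10 (A3). Holding teal-permit and L10 grants amber-key (A12). Holding C12 and amber-key grants violet-clearance (A11). [5 rule applications]
C12 needs fewer.

C12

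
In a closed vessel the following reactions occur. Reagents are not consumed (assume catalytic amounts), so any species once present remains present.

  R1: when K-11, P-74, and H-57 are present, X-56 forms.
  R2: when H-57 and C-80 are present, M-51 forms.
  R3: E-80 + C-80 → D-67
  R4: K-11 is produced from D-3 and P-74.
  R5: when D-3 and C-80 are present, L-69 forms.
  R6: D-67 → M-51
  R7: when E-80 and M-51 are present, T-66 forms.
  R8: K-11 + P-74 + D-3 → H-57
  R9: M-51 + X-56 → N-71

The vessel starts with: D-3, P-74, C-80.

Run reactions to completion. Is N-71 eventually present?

Yes

D-3 and P-74 present → K-11 forms (R4).
K-11, P-74, and D-3 present → H-57 forms (R8).
H-57 and C-80 present → M-51 forms (R2).
K-11, P-74, and H-57 present → X-56 forms (R1).
M-51 and X-56 present → N-71 forms (R9).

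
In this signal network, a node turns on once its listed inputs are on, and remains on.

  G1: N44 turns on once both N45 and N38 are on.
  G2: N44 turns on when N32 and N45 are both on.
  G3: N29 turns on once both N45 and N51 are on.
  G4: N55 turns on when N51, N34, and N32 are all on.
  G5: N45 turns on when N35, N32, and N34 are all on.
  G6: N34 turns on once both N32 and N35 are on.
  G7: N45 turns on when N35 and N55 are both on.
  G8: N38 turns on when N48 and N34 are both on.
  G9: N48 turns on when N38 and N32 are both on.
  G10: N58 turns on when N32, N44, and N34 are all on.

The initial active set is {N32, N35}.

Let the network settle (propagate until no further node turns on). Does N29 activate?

No

N29 would need N45 and N51 (G3), but N51 never turns on.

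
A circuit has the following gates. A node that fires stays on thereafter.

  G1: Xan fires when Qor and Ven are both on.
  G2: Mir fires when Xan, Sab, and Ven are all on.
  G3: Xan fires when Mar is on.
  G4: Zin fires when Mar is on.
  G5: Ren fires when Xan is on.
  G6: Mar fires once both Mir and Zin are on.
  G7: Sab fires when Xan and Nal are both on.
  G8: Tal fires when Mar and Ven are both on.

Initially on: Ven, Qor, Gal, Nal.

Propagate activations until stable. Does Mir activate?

G1: Qor and Ven on → Xan on.
G7: Xan and Nal on → Sab on.
Xan, Sab, and Ven are on, so Mir fires (G2).

Yes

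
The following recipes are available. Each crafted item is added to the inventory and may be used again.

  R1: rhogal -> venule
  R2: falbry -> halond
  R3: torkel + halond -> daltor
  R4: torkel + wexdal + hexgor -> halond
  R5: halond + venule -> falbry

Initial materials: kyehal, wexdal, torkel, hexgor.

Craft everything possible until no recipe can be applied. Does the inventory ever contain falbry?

No

falbry would need halond and venule (R5), but venule is never obtained.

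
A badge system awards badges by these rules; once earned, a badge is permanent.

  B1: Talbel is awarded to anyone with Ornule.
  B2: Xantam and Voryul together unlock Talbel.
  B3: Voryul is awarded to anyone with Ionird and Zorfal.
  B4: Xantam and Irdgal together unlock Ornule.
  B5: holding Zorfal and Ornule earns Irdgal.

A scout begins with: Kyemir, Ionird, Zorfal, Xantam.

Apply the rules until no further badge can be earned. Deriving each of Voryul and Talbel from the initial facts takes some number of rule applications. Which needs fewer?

Voryul

Voryul: With Ionird and Zorfal, Voryul is earned (B3). [1 rule application]
Talbel: With Ionird and Zorfal, Voryul is earned (B3). With Xantam and Voryul, Talbel is earned (B2). [2 rule applications]
Voryul needs fewer.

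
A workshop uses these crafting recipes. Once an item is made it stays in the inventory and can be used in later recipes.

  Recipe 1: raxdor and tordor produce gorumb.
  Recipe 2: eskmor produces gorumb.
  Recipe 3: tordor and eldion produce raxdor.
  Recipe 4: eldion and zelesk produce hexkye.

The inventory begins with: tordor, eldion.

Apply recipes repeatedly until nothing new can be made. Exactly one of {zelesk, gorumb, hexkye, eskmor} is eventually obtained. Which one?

gorumb

Using Recipe 3, tordor and eldion make raxdor.
Using Recipe 1, raxdor and tordor make gorumb.
No rule produces zelesk, and it is not given. hexkye would need eldion and zelesk (Recipe 4), but zelesk is never obtained. No rule produces eskmor, and it is not given.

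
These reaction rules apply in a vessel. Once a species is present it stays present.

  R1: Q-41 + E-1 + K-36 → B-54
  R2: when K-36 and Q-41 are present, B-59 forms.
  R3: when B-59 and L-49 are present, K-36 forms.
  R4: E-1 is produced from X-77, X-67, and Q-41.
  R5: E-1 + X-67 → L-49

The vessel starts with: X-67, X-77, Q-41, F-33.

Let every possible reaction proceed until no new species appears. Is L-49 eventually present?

Yes

X-77, X-67, and Q-41 present → E-1 forms (R4).
E-1 and X-67 present → L-49 forms (R5).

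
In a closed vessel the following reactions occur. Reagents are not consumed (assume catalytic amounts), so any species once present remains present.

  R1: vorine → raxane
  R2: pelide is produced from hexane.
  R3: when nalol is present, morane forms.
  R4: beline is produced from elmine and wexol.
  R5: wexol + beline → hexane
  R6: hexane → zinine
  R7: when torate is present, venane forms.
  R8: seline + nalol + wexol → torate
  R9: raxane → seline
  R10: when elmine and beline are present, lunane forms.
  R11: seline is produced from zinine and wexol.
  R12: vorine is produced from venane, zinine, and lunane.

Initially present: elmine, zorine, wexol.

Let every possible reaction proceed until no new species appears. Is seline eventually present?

Yes

elmine and wexol present → beline forms (R4).
wexol and beline present → hexane forms (R5).
hexane present → zinine forms (R6).
zinine and wexol present → seline forms (R11).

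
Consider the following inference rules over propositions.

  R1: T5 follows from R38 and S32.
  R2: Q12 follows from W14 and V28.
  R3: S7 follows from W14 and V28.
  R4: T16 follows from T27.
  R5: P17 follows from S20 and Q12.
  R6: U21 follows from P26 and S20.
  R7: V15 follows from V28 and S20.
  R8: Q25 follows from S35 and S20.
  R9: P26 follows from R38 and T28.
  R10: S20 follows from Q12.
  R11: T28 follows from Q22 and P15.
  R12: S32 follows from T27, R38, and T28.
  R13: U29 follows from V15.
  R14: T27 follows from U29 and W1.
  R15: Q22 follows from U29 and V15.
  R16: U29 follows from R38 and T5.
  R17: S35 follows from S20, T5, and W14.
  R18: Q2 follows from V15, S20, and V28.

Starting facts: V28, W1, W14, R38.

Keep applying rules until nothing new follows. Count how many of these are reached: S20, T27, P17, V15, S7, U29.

W14 and V28 hold, so S7 follows (R3).
W14 and V28 hold, so Q12 follows (R2).
From Q12, R10 gives S20.
S20 and Q12 hold, so P17 follows (R5).
V28 and S20 hold, so V15 follows (R7).
V15 holds, so U29 follows (R13).
U29 and W1 hold, so T27 follows (R14).
S20: reached.
T27: reached.
P17: reached.
V15: reached.
S7: reached.
U29: reached.
All 6 are reached.

6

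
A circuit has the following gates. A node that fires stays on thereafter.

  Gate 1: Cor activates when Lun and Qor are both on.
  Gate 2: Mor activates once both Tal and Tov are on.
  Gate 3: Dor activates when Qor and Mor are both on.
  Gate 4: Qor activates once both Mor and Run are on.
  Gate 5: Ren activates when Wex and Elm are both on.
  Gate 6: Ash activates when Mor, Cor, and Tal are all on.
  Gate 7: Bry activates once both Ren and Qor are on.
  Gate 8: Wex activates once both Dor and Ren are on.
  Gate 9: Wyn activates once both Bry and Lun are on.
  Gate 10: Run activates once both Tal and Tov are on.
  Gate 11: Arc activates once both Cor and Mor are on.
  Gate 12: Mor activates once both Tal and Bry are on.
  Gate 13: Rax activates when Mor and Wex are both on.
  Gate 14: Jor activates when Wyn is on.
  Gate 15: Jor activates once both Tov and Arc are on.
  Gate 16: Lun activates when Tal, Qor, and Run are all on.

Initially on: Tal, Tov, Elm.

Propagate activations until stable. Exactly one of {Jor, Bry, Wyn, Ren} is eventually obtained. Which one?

Tal and Tov are on, so Run activates (Gate 10).
Gate 2: Tal and Tov on → Mor on.
Mor and Run are on, so Qor activates (Gate 4).
Gate 16: Tal, Qor, and Run on → Lun on.
Gate 1: Lun and Qor on → Cor on.
Gate 11: Cor and Mor on → Arc on.
Gate 15: Tov and Arc on → Jor on.
Wyn would need Bry and Lun (Gate 9), but Bry never turns on. Ren would need Wex and Elm (Gate 5), but Wex never turns on. Bry would need Ren and Qor (Gate 7), but Ren never turns on.

Jor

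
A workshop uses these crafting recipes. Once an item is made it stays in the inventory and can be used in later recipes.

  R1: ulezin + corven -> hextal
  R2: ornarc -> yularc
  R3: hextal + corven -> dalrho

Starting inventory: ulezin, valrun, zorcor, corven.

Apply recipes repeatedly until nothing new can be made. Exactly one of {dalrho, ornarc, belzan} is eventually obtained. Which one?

dalrho

Using R1, ulezin and corven make hextal.
hextal + corven -> dalrho (R3).
No rule produces belzan, and it is not given. No rule produces ornarc, and it is not given.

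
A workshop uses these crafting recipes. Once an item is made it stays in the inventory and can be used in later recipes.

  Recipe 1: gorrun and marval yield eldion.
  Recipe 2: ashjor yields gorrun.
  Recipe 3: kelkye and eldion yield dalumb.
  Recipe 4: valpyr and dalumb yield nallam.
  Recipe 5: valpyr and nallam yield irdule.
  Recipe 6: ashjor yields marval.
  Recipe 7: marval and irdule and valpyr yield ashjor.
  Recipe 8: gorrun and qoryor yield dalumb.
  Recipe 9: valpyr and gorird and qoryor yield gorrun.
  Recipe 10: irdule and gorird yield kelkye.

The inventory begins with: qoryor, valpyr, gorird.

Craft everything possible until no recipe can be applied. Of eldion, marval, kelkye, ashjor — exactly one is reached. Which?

valpyr and gorird and qoryor → gorrun (Recipe 9).
gorrun and qoryor → dalumb (Recipe 8).
Using Recipe 4, valpyr and dalumb make nallam.
Using Recipe 5, valpyr and nallam make irdule.
Using Recipe 10, irdule and gorird make kelkye.
ashjor would need marval, irdule, and valpyr (Recipe 7), but marval is never obtained. marval would need ashjor (Recipe 6), but ashjor is never obtained. eldion would need gorrun and marval (Recipe 1), but marval is never obtained.

kelkye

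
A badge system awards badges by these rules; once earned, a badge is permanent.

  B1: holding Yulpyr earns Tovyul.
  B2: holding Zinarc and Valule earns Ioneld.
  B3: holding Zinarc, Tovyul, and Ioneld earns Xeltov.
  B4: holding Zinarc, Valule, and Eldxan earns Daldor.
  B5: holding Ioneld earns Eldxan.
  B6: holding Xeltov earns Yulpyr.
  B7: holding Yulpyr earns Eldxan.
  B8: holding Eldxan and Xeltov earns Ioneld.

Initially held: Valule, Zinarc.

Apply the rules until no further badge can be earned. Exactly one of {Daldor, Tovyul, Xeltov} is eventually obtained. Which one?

Daldor

With Zinarc and Valule, Ioneld is earned (B2).
With Ioneld, Eldxan is earned (B5).
With Zinarc, Valule, and Eldxan, Daldor is earned (B4).
Xeltov would need Zinarc, Tovyul, and Ioneld (B3), but Tovyul is never earned. Tovyul would need Yulpyr (B1), but Yulpyr is never earned.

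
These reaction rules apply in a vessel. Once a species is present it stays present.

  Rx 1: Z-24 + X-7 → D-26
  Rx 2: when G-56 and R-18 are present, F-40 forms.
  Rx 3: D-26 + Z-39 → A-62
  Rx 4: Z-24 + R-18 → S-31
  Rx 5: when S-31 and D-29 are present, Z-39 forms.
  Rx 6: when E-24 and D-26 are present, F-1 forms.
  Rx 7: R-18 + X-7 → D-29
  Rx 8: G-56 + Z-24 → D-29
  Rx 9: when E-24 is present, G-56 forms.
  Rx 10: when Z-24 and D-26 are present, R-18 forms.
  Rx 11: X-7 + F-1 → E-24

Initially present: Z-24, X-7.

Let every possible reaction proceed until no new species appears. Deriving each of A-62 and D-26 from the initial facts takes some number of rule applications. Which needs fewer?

D-26: Z-24 and X-7 present → D-26 forms (Rx 1). [1 rule application]
A-62: Z-24 and X-7 present → D-26 forms (Rx 1). Z-24 and D-26 present → R-18 forms (Rx 10). R-18 and X-7 present → D-29 forms (Rx 7). Z-24 and R-18 present → S-31 forms (Rx 4). S-31 and D-29 present → Z-39 forms (Rx 5). D-26 and Z-39 present → A-62 forms (Rx 3). [6 rule applications]
D-26 needs fewer.

D-26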